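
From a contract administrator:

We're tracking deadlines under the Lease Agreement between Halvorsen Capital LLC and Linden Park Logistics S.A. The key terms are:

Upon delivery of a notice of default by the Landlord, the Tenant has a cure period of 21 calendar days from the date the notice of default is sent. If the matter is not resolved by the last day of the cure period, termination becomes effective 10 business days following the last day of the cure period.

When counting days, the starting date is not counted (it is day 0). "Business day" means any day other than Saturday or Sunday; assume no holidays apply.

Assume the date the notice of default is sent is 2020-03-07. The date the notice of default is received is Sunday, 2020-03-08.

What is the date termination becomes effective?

The last day of the cure period: 2020-03-07 + 21 days = 2020-03-28.
The date termination becomes effective: counting 10 business days from Saturday, 2020-03-28 (Mar 30, Mar 31, Apr 1, Apr 2, Apr 3, Apr 6, Apr 7, Apr 8, Apr 9, Apr 10, skipping weekends) reaches Friday, 2020-04-10.

2020-04-10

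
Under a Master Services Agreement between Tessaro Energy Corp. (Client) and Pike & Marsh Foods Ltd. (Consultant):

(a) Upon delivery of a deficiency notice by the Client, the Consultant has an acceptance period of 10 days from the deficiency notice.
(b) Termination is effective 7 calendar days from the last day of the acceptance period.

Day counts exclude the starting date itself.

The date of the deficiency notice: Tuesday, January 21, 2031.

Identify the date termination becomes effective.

The last day of the acceptance period: January 21, 2031 + 10 days = January 31, 2031.
The date termination becomes effective: January 31, 2031 + 7 days = February 7, 2031.

February 7, 2031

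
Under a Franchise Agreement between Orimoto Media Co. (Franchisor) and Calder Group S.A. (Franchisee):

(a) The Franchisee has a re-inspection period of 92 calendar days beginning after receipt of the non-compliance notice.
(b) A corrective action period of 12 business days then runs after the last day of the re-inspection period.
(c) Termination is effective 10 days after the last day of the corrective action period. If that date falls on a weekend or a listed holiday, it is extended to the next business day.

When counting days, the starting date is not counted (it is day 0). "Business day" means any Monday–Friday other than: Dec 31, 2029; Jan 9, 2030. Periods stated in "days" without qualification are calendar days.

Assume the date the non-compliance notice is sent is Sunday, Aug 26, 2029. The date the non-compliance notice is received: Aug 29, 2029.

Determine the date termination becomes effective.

The last day of the re-inspection period: 92 calendar days after Aug 29, 2029 is Nov 29, 2029.
The last day of the corrective action period: counting 12 business days from Thursday, Nov 29, 2029 (Nov 30, Dec 3, Dec 4, Dec 5, …, Dec 13, Dec 14, Dec 17, skipping weekends) reaches Monday, Dec 17, 2029.
The date termination becomes effective: Dec 17, 2029 + 10 days = Dec 27, 2029. Dec 27, 2029 is a Thursday and is not a listed holiday, so no roll-forward applies.

Dec 27, 2029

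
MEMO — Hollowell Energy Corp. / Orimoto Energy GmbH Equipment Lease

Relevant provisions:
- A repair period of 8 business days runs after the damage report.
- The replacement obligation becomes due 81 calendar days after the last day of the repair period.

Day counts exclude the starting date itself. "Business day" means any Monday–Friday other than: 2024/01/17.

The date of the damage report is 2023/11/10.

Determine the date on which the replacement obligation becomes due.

2024/02/11

The last day of the repair period: counting 8 business days from Friday, 2023/11/10 (Nov 13, Nov 14, Nov 15, Nov 16, Nov 17, Nov 20, Nov 21, Nov 22, skipping weekends) reaches Wednesday, 2023/11/22.
The date on which the replacement obligation becomes due: 81 calendar days after 2023/11/22 is 2024/02/11.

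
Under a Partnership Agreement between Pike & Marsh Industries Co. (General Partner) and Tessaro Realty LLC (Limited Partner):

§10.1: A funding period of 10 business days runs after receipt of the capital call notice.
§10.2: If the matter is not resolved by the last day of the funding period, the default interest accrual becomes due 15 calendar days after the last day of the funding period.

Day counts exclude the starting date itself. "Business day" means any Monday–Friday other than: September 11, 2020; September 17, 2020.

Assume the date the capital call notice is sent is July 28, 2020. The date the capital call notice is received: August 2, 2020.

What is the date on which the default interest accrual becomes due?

The last day of the funding period: 10 business days after Sunday, August 2, 2020, skipping weekends — Aug 3, Aug 4, Aug 5, Aug 6, Aug 7, Aug 10, Aug 11, Aug 12, Aug 13, Aug 14 — lands on Friday, August 14, 2020.
Adding 15 calendar days to August 14, 2020 gives August 29, 2020, which is the date on which the default interest accrual becomes due.

August 29, 2020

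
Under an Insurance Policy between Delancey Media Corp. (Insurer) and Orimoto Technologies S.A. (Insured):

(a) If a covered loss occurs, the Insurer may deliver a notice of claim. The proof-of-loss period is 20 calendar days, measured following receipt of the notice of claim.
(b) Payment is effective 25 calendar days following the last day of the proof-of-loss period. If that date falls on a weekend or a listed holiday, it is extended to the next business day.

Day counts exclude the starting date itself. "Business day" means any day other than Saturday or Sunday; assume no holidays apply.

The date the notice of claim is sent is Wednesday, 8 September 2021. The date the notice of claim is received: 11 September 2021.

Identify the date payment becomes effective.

26 October 2021

The last day of the proof-of-loss period: 20 calendar days after 11 September 2021 is 1 October 2021.
The date payment becomes effective: 25 calendar days after 1 October 2021 is 26 October 2021. 26 October 2021 is a Tuesday, so no roll-forward applies.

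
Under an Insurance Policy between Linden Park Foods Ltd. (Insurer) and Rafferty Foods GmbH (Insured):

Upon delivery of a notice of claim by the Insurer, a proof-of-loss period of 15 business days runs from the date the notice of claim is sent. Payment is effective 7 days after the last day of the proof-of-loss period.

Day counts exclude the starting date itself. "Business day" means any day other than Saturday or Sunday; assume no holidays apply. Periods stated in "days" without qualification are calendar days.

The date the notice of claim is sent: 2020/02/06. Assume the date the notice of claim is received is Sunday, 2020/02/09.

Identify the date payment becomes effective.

The last day of the proof-of-loss period: 15 business days after Thursday, 2020/02/06, skipping weekends — Feb 7, Feb 10, Feb 11, Feb 12, …, Feb 25, Feb 26, Feb 27 — lands on Thursday, 2020/02/27.
The date payment becomes effective: 7 calendar days after 2020/02/27 is 2020/03/05.

2020/03/05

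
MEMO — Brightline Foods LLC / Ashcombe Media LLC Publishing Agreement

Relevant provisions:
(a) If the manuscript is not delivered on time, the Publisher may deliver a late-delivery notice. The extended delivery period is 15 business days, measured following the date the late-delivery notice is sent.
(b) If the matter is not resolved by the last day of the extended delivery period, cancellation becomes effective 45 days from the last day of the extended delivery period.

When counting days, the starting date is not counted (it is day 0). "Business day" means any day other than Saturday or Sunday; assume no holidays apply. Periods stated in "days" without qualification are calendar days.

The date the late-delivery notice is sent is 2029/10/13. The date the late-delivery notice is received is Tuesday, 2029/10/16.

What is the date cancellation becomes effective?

2029/12/17

The last day of the extended delivery period: 15 business days after Saturday, 2029/10/13, skipping weekends — Oct 15, Oct 16, Oct 17, Oct 18, …, Oct 31, Nov 1, Nov 2 — lands on Friday, 2029/11/02.
The date cancellation becomes effective: 45 calendar days after 2029/11/02 is 2029/12/17.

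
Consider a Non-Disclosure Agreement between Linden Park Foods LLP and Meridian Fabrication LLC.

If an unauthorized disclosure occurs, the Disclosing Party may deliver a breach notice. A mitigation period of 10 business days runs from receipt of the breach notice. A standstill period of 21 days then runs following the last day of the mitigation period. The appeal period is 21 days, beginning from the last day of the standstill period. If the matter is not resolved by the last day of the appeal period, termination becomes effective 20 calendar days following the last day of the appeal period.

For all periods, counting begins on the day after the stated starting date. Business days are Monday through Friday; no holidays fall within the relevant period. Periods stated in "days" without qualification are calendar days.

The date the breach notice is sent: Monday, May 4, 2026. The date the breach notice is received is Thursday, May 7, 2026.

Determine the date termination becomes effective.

Jul 22, 2026

The last day of the mitigation period: counting 10 business days from Thursday, May 7, 2026 (May 8, May 11, May 12, May 13, May 14, May 15, May 18, May 19, May 20, May 21, skipping weekends) reaches Thursday, May 21, 2026.
The last day of the standstill period: 21 calendar days after May 21, 2026 is Jun 11, 2026.
The last day of the appeal period: 21 calendar days after Jun 11, 2026 is Jul 2, 2026.
The date termination becomes effective: 20 calendar days after Jul 2, 2026 is Jul 22, 2026.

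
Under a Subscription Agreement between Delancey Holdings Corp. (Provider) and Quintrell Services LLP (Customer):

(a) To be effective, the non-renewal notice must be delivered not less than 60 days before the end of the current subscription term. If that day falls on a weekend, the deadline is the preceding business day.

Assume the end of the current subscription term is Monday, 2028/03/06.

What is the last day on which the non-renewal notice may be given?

2028/01/06

2028/03/06 minus 60 days is 2028/01/06. That is a Thursday, so no adjustment is needed.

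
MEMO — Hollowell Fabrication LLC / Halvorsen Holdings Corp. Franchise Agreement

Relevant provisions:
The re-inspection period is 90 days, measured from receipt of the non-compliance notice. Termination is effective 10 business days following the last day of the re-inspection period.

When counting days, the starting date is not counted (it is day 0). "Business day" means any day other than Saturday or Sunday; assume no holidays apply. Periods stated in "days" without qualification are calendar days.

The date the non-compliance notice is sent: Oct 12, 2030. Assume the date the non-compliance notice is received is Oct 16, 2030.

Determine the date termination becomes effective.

The last day of the re-inspection period: 90 calendar days after Oct 16, 2030 is Jan 14, 2031.
From Tuesday, Jan 14, 2031, 10 business days (Jan 15, Jan 16, Jan 17, Jan 20, Jan 21, Jan 22, Jan 23, Jan 24, Jan 27, Jan 28, skipping weekends) brings us to Tuesday, Jan 28, 2031, which is the date termination becomes effective.

Jan 28, 2031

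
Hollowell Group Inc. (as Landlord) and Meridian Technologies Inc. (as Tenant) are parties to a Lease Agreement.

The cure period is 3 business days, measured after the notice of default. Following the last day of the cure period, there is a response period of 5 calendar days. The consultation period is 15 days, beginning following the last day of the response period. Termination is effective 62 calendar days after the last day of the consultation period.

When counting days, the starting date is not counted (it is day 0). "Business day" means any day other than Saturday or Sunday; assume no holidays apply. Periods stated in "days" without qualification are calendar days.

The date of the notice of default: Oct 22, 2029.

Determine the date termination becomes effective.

The last day of the cure period: counting 3 business days from Monday, Oct 22, 2029 (Oct 23, Oct 24, Oct 25, skipping weekends) reaches Thursday, Oct 25, 2029.
The last day of the response period: 5 calendar days after Oct 25, 2029 is Oct 30, 2029.
The last day of the consultation period: 15 calendar days after Oct 30, 2029 is Nov 14, 2029.
The date termination becomes effective: Nov 14, 2029 + 62 days = Jan 15, 2030.

Jan 15, 2030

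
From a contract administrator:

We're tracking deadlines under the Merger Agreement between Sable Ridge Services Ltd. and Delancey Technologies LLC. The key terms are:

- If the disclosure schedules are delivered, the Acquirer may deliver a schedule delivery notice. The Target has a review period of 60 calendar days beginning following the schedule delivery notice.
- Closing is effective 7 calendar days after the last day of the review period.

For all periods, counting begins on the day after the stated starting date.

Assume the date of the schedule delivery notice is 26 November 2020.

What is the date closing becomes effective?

The last day of the review period: 60 calendar days after 26 November 2020 is 25 January 2021.
The date closing becomes effective: 25 January 2021 + 7 days = 1 February 2021.

1 February 2021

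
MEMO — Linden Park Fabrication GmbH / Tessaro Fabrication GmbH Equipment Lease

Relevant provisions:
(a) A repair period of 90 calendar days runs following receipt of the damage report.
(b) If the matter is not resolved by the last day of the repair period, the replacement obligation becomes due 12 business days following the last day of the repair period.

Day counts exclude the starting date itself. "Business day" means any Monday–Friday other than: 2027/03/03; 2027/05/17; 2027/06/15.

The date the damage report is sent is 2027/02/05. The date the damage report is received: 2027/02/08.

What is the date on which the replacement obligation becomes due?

Adding 90 calendar days to 2027/02/08 gives 2027/05/09, which is the last day of the repair period.
The date on which the replacement obligation becomes due: counting 12 business days from Sunday, 2027/05/09 (May 10, May 11, May 12, May 13, …, May 24, May 25, May 26, skipping weekends and the listed holiday on May 17) reaches Wednesday, 2027/05/26.

2027/05/26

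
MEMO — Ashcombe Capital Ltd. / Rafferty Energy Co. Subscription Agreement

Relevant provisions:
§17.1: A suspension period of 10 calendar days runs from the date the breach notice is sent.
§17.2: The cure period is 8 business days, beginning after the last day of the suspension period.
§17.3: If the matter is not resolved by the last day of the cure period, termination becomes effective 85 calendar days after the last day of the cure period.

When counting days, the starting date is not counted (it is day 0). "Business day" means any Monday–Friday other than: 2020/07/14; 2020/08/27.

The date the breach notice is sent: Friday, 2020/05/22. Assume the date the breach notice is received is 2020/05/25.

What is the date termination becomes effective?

2020/09/04

The last day of the suspension period: 10 calendar days after 2020/05/22 is 2020/06/01.
The last day of the cure period: 8 business days after Monday, 2020/06/01, skipping weekends — Jun 2, Jun 3, Jun 4, Jun 5, Jun 8, Jun 9, Jun 10, Jun 11 — lands on Thursday, 2020/06/11.
Adding 85 calendar days to 2020/06/11 gives 2020/09/04, which is the date termination becomes effective.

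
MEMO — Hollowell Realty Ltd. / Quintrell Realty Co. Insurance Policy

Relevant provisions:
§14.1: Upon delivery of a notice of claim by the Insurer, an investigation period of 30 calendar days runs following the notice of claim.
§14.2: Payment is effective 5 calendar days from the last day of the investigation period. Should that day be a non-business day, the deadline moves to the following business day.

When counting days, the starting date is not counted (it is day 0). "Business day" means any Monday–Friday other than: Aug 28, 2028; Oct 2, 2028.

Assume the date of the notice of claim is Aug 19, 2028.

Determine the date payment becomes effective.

The last day of the investigation period: 30 calendar days after Aug 19, 2028 is Sep 18, 2028.
The date payment becomes effective: 5 calendar days after Sep 18, 2028 is Sep 23, 2028. That falls on a Saturday, so it rolls to the next business day, Monday, Sep 25, 2028.

Sep 25, 2028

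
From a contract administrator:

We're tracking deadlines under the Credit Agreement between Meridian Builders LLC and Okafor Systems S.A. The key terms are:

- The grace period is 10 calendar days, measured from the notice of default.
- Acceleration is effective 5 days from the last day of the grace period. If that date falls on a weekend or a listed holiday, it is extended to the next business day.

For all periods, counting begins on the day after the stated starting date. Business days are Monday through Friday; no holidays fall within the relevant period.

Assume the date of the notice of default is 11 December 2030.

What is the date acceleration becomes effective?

Adding 10 calendar days to 11 December 2030 gives 21 December 2030, which is the last day of the grace period.
Adding 5 calendar days to 21 December 2030 gives 26 December 2030, which is the date acceleration becomes effective. 26 December 2030 is a Thursday, so no roll-forward applies.

26 December 2030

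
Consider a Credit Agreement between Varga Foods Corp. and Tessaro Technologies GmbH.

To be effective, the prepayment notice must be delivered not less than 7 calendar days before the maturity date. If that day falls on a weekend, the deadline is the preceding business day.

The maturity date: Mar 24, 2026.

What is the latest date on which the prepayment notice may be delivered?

Mar 24, 2026 minus 7 days is Mar 17, 2026. That is a Tuesday, so no adjustment is needed.

Mar 17, 2026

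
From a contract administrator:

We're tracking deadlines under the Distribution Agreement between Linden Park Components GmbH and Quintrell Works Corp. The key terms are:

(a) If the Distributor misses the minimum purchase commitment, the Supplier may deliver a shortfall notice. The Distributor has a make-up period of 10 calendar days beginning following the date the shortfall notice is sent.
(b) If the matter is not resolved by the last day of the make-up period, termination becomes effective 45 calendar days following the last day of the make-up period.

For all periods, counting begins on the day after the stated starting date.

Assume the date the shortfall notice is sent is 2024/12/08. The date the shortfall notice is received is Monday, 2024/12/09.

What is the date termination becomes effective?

2025/02/01

The last day of the make-up period: 2024/12/08 + 10 days = 2024/12/18.
The date termination becomes effective: 45 calendar days after 2024/12/18 is 2025/02/01.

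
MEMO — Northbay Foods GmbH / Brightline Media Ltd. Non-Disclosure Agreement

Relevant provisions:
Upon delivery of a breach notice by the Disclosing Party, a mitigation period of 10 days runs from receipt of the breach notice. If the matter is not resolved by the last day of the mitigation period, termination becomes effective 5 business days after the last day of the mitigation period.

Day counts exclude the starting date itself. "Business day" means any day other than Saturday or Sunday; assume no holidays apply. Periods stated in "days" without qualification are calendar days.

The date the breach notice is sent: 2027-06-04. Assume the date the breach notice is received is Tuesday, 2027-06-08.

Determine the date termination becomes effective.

2027-06-25

The last day of the mitigation period: 10 calendar days after 2027-06-08 is 2027-06-18.
The date termination becomes effective: counting 5 business days from Friday, 2027-06-18 (Jun 21, Jun 22, Jun 23, Jun 24, Jun 25, skipping weekends) reaches Friday, 2027-06-25.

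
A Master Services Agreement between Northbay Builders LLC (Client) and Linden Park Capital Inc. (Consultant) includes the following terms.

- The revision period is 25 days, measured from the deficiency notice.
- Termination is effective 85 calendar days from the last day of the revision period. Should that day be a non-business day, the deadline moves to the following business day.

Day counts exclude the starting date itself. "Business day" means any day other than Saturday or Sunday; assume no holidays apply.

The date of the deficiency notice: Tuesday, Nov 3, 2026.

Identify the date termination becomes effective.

Feb 22, 2027

The last day of the revision period: 25 calendar days after Nov 3, 2026 is Nov 28, 2026.
The date termination becomes effective: Nov 28, 2026 + 85 days = Feb 21, 2027. That falls on a Sunday, so it rolls to the next business day, Monday, Feb 22, 2027.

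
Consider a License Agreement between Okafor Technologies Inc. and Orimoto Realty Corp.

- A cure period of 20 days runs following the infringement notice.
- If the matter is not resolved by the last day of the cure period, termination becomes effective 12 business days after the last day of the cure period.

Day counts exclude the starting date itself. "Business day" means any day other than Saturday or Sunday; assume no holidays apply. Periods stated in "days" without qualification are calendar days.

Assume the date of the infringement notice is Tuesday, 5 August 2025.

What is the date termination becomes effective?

10 September 2025

The last day of the cure period: 5 August 2025 + 20 days = 25 August 2025.
The date termination becomes effective: counting 12 business days from Monday, 25 August 2025 (Aug 26, Aug 27, Aug 28, Aug 29, …, Sep 8, Sep 9, Sep 10, skipping weekends) reaches Wednesday, 10 September 2025.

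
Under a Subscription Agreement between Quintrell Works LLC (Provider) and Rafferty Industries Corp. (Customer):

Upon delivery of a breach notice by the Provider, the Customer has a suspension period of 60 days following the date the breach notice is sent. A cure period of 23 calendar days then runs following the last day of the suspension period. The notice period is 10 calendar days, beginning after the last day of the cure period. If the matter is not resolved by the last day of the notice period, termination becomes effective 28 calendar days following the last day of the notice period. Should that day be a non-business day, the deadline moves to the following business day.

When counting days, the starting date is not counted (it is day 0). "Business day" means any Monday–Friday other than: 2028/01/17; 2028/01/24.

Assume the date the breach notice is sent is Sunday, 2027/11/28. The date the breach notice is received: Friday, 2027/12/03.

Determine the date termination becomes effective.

2028/03/28

The last day of the suspension period: 2027/11/28 + 60 days = 2028/01/27.
The last day of the cure period: 23 calendar days after 2028/01/27 is 2028/02/19.
Adding 10 calendar days to 2028/02/19 gives 2028/02/29, which is the last day of the notice period.
The date termination becomes effective: 2028/02/29 + 28 days = 2028/03/28. 2028/03/28 is a Tuesday and is not a listed holiday, so no roll-forward applies.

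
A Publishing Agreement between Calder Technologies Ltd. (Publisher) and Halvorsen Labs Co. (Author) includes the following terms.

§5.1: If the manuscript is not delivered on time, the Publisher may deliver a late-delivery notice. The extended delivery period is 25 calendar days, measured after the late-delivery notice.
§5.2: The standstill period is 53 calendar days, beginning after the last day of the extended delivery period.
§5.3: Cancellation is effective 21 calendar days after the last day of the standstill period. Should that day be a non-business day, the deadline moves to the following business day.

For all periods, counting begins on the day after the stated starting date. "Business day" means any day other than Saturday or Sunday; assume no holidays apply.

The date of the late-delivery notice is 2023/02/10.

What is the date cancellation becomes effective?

2023/05/22

The last day of the extended delivery period: 25 calendar days after 2023/02/10 is 2023/03/07.
The last day of the standstill period: 53 calendar days after 2023/03/07 is 2023/04/29.
The date cancellation becomes effective: 2023/04/29 + 21 days = 2023/05/20. That falls on a Saturday, so it rolls to the next business day, Monday, 2023/05/22.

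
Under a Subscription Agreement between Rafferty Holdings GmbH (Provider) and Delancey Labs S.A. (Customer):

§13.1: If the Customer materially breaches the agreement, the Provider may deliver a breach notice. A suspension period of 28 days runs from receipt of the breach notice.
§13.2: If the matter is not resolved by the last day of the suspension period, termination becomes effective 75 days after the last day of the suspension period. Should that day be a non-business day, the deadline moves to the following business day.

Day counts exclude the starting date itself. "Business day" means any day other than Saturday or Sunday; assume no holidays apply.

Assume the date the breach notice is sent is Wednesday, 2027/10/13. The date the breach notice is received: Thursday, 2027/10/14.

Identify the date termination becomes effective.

The last day of the suspension period: 2027/10/14 + 28 days = 2027/11/11.
Adding 75 calendar days to 2027/11/11 gives 2028/01/25, which is the date termination becomes effective. 2028/01/25 is a Tuesday, so no roll-forward applies.

2028/01/25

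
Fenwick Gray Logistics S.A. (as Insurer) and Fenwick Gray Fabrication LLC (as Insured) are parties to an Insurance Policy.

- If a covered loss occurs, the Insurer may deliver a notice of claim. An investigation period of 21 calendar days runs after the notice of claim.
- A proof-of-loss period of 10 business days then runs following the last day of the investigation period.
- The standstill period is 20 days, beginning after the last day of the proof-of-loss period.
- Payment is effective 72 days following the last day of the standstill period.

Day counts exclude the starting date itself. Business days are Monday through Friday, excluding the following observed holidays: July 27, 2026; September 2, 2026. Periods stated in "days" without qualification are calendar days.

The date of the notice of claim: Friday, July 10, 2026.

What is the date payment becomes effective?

The last day of the investigation period: 21 calendar days after July 10, 2026 is July 31, 2026.
The last day of the proof-of-loss period: counting 10 business days from Friday, July 31, 2026 (Aug 3, Aug 4, Aug 5, Aug 6, Aug 7, Aug 10, Aug 11, Aug 12, Aug 13, Aug 14, skipping weekends) reaches Friday, August 14, 2026.
Adding 20 calendar days to August 14, 2026 gives September 3, 2026, which is the last day of the standstill period.
The date payment becomes effective: September 3, 2026 + 72 days = November 14, 2026.

November 14, 2026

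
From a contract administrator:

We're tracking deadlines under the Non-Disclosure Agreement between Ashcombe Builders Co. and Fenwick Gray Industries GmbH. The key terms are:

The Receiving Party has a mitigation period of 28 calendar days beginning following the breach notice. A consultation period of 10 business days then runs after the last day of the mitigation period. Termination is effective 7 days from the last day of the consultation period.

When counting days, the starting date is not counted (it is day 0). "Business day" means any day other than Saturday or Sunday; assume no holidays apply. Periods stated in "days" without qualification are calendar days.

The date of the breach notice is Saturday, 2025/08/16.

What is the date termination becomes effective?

The last day of the mitigation period: 28 calendar days after 2025/08/16 is 2025/09/13.
From Saturday, 2025/09/13, 10 business days (Sep 15, Sep 16, Sep 17, Sep 18, Sep 19, Sep 22, Sep 23, Sep 24, Sep 25, Sep 26, skipping weekends) brings us to Friday, 2025/09/26, which is the last day of the consultation period.
The date termination becomes effective: 2025/09/26 + 7 days = 2025/10/03.

2025/10/03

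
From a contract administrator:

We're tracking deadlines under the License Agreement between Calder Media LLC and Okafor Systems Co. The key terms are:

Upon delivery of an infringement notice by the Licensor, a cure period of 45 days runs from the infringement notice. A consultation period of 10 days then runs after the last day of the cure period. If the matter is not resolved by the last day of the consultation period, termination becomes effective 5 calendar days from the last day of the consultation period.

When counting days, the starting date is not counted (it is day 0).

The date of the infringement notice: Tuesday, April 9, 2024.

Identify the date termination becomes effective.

The last day of the cure period: 45 calendar days after April 9, 2024 is May 24, 2024.
The last day of the consultation period: May 24, 2024 + 10 days = June 3, 2024.
The date termination becomes effective: June 3, 2024 + 5 days = June 8, 2024.

June 8, 2024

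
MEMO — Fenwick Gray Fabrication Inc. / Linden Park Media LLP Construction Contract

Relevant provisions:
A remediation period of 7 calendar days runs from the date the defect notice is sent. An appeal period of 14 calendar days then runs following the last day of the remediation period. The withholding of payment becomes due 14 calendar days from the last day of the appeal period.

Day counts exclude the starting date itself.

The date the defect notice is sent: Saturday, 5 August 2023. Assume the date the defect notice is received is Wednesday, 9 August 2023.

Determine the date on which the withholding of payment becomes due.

9 September 2023

Adding 7 calendar days to 5 August 2023 gives 12 August 2023, which is the last day of the remediation period.
The last day of the appeal period: 12 August 2023 + 14 days = 26 August 2023.
Adding 14 calendar days to 26 August 2023 gives 9 September 2023, which is the date on which the withholding of payment becomes due.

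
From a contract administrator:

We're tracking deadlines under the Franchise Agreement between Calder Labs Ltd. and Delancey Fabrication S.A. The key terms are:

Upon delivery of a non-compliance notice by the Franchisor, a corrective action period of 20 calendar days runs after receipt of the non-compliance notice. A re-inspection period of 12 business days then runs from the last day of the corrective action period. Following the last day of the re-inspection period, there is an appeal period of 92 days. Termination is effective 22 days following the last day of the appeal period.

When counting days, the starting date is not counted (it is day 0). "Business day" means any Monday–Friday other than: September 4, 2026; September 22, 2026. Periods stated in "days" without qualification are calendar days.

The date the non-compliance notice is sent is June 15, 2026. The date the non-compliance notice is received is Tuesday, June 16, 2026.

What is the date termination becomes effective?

November 13, 2026

The last day of the corrective action period: June 16, 2026 + 20 days = July 6, 2026.
The last day of the re-inspection period: 12 business days after Monday, July 6, 2026, skipping weekends — Jul 7, Jul 8, Jul 9, Jul 10, …, Jul 20, Jul 21, Jul 22 — lands on Wednesday, July 22, 2026.
The last day of the appeal period: 92 calendar days after July 22, 2026 is October 22, 2026.
The date termination becomes effective: October 22, 2026 + 22 days = November 13, 2026.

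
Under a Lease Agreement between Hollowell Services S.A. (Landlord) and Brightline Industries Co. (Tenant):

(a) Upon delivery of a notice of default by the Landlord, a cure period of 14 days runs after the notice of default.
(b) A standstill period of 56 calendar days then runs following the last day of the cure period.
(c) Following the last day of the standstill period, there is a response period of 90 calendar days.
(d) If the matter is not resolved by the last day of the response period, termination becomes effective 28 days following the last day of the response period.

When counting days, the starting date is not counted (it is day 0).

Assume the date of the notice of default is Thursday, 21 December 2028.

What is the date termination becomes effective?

27 June 2029

The last day of the cure period: 21 December 2028 + 14 days = 4 January 2029.
The last day of the standstill period: 4 January 2029 + 56 days = 1 March 2029.
The last day of the response period: 90 calendar days after 1 March 2029 is 30 May 2029.
Adding 28 calendar days to 30 May 2029 gives 27 June 2029, which is the date termination becomes effective.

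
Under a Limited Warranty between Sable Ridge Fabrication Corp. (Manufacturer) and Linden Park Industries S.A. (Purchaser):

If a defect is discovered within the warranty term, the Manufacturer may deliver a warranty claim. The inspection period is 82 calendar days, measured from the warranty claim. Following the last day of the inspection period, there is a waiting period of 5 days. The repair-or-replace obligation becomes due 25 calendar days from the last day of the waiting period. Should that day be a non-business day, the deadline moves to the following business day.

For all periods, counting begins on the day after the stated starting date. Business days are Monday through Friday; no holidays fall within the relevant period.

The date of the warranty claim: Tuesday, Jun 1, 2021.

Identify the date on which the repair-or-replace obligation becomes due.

Adding 82 calendar days to Jun 1, 2021 gives Aug 22, 2021, which is the last day of the inspection period.
The last day of the waiting period: 5 calendar days after Aug 22, 2021 is Aug 27, 2021.
The date on which the repair-or-replace obligation becomes due: 25 calendar days after Aug 27, 2021 is Sep 21, 2021. Sep 21, 2021 is a Tuesday, so no roll-forward applies.

Sep 21, 2021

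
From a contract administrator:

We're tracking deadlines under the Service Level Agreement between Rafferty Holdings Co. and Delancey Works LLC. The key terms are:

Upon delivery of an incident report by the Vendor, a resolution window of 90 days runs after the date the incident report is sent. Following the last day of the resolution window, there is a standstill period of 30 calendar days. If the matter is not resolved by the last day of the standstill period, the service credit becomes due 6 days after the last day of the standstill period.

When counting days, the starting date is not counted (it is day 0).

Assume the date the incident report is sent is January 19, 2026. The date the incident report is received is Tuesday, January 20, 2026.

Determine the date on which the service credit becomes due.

The last day of the resolution window: 90 calendar days after January 19, 2026 is April 19, 2026.
The last day of the standstill period: 30 calendar days after April 19, 2026 is May 19, 2026.
The date on which the service credit becomes due: 6 calendar days after May 19, 2026 is May 25, 2026.

May 25, 2026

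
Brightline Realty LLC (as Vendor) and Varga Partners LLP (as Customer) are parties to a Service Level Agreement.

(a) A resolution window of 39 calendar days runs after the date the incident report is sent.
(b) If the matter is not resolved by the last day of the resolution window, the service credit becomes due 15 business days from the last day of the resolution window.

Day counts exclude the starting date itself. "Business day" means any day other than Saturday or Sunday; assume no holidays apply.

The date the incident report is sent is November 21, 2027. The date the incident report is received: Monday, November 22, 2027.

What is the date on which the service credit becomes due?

January 20, 2028

The last day of the resolution window: 39 calendar days after November 21, 2027 is December 30, 2027.
The date on which the service credit becomes due: 15 business days after Thursday, December 30, 2027, skipping weekends — Dec 31, Jan 3, Jan 4, Jan 5, …, Jan 18, Jan 19, Jan 20 — lands on Thursday, January 20, 2028.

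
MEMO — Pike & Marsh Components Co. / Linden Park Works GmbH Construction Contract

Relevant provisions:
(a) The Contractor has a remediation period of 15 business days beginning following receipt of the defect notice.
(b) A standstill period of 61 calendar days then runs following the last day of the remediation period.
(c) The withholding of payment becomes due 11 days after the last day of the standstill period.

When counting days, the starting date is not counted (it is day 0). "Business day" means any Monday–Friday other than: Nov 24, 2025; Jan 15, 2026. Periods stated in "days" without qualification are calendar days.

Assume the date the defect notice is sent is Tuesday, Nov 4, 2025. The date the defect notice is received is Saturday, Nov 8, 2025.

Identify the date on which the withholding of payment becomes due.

Feb 11, 2026

From Saturday, Nov 8, 2025, 15 business days (Nov 10, Nov 11, Nov 12, Nov 13, …, Nov 27, Nov 28, Dec 1, skipping weekends and the listed holiday on Nov 24) brings us to Monday, Dec 1, 2025, which is the last day of the remediation period.
The last day of the standstill period: Dec 1, 2025 + 61 days = Jan 31, 2026.
The date on which the withholding of payment becomes due: 11 calendar days after Jan 31, 2026 is Feb 11, 2026.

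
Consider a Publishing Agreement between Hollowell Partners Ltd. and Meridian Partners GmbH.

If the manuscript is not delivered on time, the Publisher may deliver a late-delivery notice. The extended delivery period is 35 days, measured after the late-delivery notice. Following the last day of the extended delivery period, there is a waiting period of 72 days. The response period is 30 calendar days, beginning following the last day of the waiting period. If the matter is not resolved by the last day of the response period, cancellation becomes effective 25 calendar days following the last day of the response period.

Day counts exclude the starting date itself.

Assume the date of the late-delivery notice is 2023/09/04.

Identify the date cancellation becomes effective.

Adding 35 calendar days to 2023/09/04 gives 2023/10/09, which is the last day of the extended delivery period.
The last day of the waiting period: 2023/10/09 + 72 days = 2023/12/20.
The last day of the response period: 2023/12/20 + 30 days = 2024/01/19.
The date cancellation becomes effective: 2024/01/19 + 25 days = 2024/02/13.

2024/02/13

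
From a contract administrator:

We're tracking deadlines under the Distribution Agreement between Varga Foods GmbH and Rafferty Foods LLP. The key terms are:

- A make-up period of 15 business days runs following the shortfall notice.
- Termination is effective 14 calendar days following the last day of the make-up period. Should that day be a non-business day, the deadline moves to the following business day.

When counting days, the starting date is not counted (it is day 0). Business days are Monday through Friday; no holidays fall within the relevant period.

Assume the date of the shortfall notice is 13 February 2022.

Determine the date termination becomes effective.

18 March 2022

From Sunday, 13 February 2022, 15 business days (Feb 14, Feb 15, Feb 16, Feb 17, …, Mar 2, Mar 3, Mar 4, skipping weekends) brings us to Friday, 4 March 2022, which is the last day of the make-up period.
The date termination becomes effective: 4 March 2022 + 14 days = 18 March 2022. 18 March 2022 is a Friday, so no roll-forward applies.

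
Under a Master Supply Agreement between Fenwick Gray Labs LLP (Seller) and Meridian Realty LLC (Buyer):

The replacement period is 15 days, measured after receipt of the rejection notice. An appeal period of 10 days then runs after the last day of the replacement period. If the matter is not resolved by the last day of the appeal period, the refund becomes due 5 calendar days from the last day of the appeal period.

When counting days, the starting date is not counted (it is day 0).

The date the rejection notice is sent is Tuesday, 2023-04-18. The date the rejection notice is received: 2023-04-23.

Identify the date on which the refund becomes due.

The last day of the replacement period: 2023-04-23 + 15 days = 2023-05-08.
Adding 10 calendar days to 2023-05-08 gives 2023-05-18, which is the last day of the appeal period.
The date on which the refund becomes due: 2023-05-18 + 5 days = 2023-05-23.

2023-05-23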